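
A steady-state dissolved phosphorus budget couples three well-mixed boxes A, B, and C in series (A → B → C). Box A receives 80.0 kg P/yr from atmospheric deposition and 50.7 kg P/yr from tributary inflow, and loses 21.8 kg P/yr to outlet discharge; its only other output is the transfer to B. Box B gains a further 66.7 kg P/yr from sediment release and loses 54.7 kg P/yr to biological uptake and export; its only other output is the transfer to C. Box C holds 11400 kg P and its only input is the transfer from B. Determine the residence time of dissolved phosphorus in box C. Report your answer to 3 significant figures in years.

Box A: F(A→B) = (80.0 + 50.7) − 21.8 = 108.90 kg P/yr.
Box B: F(B→C) = (108.90 + 66.7) − 54.7 = 120.90 kg P/yr.
Box C throughput = its input = 120.90 kg P/yr; τ = 11400 / 120.90 = 94.29 yr.

94.3 yr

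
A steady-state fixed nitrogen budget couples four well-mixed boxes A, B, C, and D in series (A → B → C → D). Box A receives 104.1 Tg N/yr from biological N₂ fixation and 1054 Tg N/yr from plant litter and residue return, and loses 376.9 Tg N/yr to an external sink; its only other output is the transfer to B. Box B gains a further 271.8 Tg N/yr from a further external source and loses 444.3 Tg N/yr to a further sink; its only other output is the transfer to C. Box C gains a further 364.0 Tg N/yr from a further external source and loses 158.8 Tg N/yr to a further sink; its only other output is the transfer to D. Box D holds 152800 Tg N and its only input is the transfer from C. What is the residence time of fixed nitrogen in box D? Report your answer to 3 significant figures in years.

Box A: F(A→B) = (104.1 + 1054) − 376.9 = 781.20 Tg N/yr.
Box B: F(B→C) = (781.20 + 271.8) − 444.3 = 608.70 Tg N/yr.
Box C: F(C→D) = (608.70 + 364.0) − 158.8 = 813.90 Tg N/yr.
Box D throughput = its input = 813.90 Tg N/yr; τ = 152800 / 813.90 = 187.7 yr.

188 yr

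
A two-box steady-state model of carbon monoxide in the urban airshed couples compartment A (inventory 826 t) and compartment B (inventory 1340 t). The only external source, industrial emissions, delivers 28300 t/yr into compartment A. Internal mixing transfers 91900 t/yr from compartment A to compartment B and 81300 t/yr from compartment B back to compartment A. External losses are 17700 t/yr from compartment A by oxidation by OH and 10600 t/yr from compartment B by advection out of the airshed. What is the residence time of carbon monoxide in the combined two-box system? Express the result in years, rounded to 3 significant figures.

0.0765 yr

For the system as a whole, the A↔B exchange is internal and contributes nothing to the throughput; only the external sinks remove mass.
M_total = 826 + 1340 = 2166.0 t.
ΣF_external_out = 17700 + 10600 = 28300 t/yr.
τ = M_total / ΣF_ext = 2166.0 / 28300 = 0.07654 yr.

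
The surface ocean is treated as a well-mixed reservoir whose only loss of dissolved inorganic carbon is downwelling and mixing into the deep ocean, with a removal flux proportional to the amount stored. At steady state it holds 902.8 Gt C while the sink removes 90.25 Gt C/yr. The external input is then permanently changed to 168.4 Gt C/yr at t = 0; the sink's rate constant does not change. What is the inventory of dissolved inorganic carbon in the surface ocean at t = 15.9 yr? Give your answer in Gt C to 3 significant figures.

1530 Gt C

Residence time τ = M₀/F₀ = 10.00 yr. The eventual steady state is M_∞ = M₀·(F₁/F₀) = 902.8 × 168.4/90.25 = 1684.6 Gt C.
The anomaly ΔM(t) = M(t) − M_∞ decays as ΔM₀·e^(−t/τ) with ΔM₀ = 902.8 − 1684.6 = −781.8 Gt C.
At t = 15.9 yr, e^(−t/τ) = e^(−1.589) = 0.2040, so ΔM = −159.5 Gt C and M = 1684.6 − 159.5 = 1525.1 Gt C.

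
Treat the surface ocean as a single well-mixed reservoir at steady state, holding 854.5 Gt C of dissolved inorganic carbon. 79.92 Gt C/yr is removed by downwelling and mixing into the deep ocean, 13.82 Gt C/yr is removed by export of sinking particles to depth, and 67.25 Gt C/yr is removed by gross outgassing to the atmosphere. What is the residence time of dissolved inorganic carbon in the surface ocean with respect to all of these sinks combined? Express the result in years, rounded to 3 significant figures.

Total removal flux = 79.92 + 13.82 + 67.25 = 160.99 Gt C/yr.
τ = M / ΣF_out = 854.5 / 160.99 = 5.308 yr.

5.31 yr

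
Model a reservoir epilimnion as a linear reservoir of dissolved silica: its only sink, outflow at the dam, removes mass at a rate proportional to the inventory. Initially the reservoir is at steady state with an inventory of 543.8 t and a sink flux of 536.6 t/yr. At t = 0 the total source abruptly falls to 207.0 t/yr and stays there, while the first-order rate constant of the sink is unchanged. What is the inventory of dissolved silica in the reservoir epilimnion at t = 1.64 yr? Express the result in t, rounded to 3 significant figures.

The sink rate constant is k = F₀/M₀ = 536.6/543.8 = 0.9868 yr⁻¹.
Solving dM/dt = F₁ − kM with M(0) = M₀ gives M(t) = F₁/k + (M₀ − F₁/k)·e^(−kt).
F₁/k = 207.0/0.9868 = 209.78 t; kt = 0.9868 × 1.64 = 1.618, e^(−kt) = 0.1982.
M(1.64) = 209.78 + (543.8 − 209.78) × 0.1982 = 209.78 + 66.22 = 275.99 t.

276 t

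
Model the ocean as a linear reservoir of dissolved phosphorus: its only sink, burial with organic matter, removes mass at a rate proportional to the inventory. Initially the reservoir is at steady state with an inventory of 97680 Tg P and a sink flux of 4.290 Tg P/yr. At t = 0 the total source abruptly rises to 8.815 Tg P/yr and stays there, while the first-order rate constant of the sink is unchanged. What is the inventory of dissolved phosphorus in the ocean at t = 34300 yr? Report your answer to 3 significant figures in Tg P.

The sink rate constant is k = F₀/M₀ = 4.290/97680 = 4.392×10^-5 yr⁻¹.
Solving dM/dt = F₁ − kM with M(0) = M₀ gives M(t) = F₁/k + (M₀ − F₁/k)·e^(−kt).
F₁/k = 8.815/4.392×10^-5 = 200710 Tg P; kt = 4.392×10^-5 × 34300 = 1.506, e^(−kt) = 0.2217.
M(34300) = 200710 + (97680 − 200710) × 0.2217 = 200710 − 22840 = 177870 Tg P.

178000 Tg P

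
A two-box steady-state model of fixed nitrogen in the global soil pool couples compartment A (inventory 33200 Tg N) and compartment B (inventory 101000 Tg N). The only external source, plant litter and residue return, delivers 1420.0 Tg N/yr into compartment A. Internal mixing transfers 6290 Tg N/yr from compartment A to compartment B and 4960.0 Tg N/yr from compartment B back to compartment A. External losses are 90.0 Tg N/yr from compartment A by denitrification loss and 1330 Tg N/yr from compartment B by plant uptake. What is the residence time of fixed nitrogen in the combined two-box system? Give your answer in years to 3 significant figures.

For the system as a whole, the A↔B exchange is internal and contributes nothing to the throughput; only the external sinks remove mass.
M_total = 33200 + 101000 = 134200 Tg N.
ΣF_external_out = 90.0 + 1330 = 1420.0 Tg N/yr.
τ = M_total / ΣF_ext = 134200 / 1420.0 = 94.51 yr.

94.5 yr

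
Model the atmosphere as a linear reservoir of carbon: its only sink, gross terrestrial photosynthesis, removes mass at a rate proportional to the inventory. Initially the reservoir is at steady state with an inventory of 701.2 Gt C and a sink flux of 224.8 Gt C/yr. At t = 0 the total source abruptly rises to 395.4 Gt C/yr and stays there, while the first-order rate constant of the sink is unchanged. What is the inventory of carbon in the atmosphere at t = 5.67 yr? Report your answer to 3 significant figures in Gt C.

1150 Gt C

τ = M₀/F₀ = 701.2/224.8 = 3.119 yr; rate constant k = 1/τ.
New steady state M_∞ = F₁/k = F₁·τ = 395.4 × 3.119 = 1233.3 Gt C.
M(t) = M_∞ + (M₀ − M_∞)·e^(−t/τ); t/τ = 5.67/3.119 = 1.818, so e^(−t/τ) = 0.1624.
M(t) = 1233.3 − 532.1 × 0.1624 = 1146.9 Gt C.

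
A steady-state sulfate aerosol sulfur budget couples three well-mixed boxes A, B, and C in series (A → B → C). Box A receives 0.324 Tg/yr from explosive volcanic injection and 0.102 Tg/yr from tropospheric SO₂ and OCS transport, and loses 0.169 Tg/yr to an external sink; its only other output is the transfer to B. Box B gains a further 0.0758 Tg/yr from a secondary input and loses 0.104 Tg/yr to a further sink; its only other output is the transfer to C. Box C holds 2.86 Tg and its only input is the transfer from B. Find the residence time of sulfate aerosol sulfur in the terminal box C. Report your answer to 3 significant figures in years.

Box A: F(A→B) = (0.324 + 0.102) − 0.169 = 0.25700 Tg/yr.
Box B: F(B→C) = (0.25700 + 0.0758) − 0.104 = 0.22880 Tg/yr.
Box C throughput = its input = 0.22880 Tg/yr; τ = 2.86 / 0.22880 = 12.50 yr.

12.5 yr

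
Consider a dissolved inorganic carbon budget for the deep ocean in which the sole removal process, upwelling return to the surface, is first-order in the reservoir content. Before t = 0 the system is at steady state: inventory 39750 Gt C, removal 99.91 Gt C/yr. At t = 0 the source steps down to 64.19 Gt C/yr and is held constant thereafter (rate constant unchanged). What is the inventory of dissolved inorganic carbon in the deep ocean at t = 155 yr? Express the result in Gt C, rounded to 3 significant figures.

35200 Gt C

The sink rate constant is k = F₀/M₀ = 99.91/39750 = 0.002513 yr⁻¹.
Solving dM/dt = F₁ − kM with M(0) = M₀ gives M(t) = F₁/k + (M₀ − F₁/k)·e^(−kt).
F₁/k = 64.19/0.002513 = 25539 Gt C; kt = 0.002513 × 155 = 0.3896, e^(−kt) = 0.6773.
M(155) = 25539 + (39750 − 25539) × 0.6773 = 25539 + 9626 = 35164 Gt C.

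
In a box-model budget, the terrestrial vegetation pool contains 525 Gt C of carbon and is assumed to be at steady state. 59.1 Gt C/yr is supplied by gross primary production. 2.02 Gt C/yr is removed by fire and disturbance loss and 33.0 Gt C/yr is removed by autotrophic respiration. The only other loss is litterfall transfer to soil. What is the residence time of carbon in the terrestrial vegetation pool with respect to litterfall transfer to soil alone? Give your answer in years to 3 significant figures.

At steady state ΣF_in = ΣF_out.
ΣF_in = 59.100 Gt C/yr.
Litterfall transfer to soil flux = ΣF_in − (2.02 + 33.0) = 59.100 − 35.02 = 24.08 Gt C/yr.
τ = M / F = 525 / 24.08 = 21.80 yr.

21.8 yr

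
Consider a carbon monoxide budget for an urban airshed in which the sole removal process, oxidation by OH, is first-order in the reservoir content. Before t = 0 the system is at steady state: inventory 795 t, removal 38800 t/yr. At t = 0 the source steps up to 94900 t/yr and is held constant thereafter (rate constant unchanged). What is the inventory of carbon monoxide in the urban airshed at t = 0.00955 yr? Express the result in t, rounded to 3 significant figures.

1220 t

τ = M₀/F₀ = 795/38800 = 0.02049 yr; rate constant k = 1/τ.
New steady state M_∞ = F₁/k = F₁·τ = 94900 × 0.02049 = 1944.5 t.
M(t) = M_∞ + (M₀ − M_∞)·e^(−t/τ); t/τ = 0.00955/0.02049 = 0.4661, so e^(−t/τ) = 0.6275.
M(t) = 1944.5 − 1149 × 0.6275 = 1223.2 t.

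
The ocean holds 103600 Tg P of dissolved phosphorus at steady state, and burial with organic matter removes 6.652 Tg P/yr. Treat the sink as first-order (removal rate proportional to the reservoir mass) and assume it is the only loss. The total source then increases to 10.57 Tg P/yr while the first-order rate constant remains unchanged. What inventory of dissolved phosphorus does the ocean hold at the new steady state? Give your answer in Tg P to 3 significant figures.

Rate constant k = F/M = 6.652 / 103600 = 6.421×10^-5 yr⁻¹.
At the new steady state, source = k·M_new ⇒ M_new = 10.57 / 6.421×10^-5 = 164600 Tg P.
(Equivalently M_new = M × F_new/F_old = 103600 × 10.57/6.652.)

165000 Tg P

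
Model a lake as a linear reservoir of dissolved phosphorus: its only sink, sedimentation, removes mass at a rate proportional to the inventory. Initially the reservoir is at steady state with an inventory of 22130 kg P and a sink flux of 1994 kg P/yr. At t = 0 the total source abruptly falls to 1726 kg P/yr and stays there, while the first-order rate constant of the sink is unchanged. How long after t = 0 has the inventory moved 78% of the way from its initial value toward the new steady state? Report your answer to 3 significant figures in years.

16.8 yr

τ = M₀/F₀ = 22130/1994 = 11.10 yr.
The remaining gap fraction is e^(−t/τ); 78% covered ⇒ e^(−t/τ) = 0.220.
t = −τ ln(0.220) = 11.10 × 1.514 = 16.80 yr.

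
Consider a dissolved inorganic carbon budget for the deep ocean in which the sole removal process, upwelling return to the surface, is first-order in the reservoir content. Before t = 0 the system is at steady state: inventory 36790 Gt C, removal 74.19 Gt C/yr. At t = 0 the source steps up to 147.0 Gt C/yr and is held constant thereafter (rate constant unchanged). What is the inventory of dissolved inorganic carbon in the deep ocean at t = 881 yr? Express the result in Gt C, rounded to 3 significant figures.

66800 Gt C

τ = M₀/F₀ = 36790/74.19 = 495.9 yr; rate constant k = 1/τ.
New steady state M_∞ = F₁/k = F₁·τ = 147.0 × 495.9 = 72896 Gt C.
M(t) = M_∞ + (M₀ − M_∞)·e^(−t/τ); t/τ = 881/495.9 = 1.777, so e^(−t/τ) = 0.1692.
M(t) = 72896 − 36110 × 0.1692 = 66786 Gt C.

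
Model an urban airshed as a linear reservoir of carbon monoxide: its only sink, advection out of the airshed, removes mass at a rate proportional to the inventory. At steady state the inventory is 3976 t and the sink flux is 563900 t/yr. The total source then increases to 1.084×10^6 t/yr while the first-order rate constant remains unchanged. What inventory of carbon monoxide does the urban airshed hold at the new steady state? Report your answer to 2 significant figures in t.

7600 t

Rate constant k = F/M = 563900 / 3976 = 141.8 yr⁻¹.
At the new steady state, source = k·M_new ⇒ M_new = 1.084×10^6 / 141.8 = 7643 t.
(Equivalently M_new = M × F_new/F_old = 3976 × 1.084×10^6/563900.)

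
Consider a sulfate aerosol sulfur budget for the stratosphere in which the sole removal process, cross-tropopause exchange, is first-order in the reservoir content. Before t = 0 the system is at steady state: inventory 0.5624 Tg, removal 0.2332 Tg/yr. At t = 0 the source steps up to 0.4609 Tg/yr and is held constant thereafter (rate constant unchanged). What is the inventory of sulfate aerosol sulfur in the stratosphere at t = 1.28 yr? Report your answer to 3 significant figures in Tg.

The sink rate constant is k = F₀/M₀ = 0.2332/0.5624 = 0.4147 yr⁻¹.
Solving dM/dt = F₁ − kM with M(0) = M₀ gives M(t) = F₁/k + (M₀ − F₁/k)·e^(−kt).
F₁/k = 0.4609/0.4147 = 1.1115 Tg; kt = 0.4147 × 1.28 = 0.5308, e^(−kt) = 0.5882.
M(1.28) = 1.1115 + (0.5624 − 1.1115) × 0.5882 = 1.1115 − 0.3230 = 0.78856 Tg.

0.789 Tg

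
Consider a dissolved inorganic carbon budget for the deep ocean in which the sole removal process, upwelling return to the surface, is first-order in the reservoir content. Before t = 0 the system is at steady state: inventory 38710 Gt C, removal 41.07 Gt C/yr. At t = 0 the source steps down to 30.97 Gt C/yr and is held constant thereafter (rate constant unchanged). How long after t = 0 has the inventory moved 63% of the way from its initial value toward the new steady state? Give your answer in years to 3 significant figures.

τ = M₀/F₀ = 38710/41.07 = 942.5 yr.
The remaining gap fraction is e^(−t/τ); 63% covered ⇒ e^(−t/τ) = 0.370.
t = −τ ln(0.370) = 942.5 × 0.9943 = 937.1 yr.

937 yr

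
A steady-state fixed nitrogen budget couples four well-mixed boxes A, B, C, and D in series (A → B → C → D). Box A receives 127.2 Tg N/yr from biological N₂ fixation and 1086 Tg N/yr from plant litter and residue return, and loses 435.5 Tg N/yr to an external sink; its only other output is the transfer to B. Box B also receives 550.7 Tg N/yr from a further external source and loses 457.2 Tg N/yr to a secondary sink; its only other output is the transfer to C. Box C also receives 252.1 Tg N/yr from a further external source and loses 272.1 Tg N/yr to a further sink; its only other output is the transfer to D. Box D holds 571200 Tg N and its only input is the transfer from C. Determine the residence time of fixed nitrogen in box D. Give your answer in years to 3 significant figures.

671 yr

Box A: F(A→B) = (127.2 + 1086) − 435.5 = 777.70 Tg N/yr.
Box B: F(B→C) = (777.70 + 550.7) − 457.2 = 871.20 Tg N/yr.
Box C: F(C→D) = (871.20 + 252.1) − 272.1 = 851.20 Tg N/yr.
Box D throughput = its input = 851.20 Tg N/yr; τ = 571200 / 851.20 = 671.1 yr.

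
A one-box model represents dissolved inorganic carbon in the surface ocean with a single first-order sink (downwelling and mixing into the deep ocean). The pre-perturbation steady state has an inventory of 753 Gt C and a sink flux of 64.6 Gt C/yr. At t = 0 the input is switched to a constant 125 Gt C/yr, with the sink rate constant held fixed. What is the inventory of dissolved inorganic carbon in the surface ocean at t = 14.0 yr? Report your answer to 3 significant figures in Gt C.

τ = M₀/F₀ = 753/64.6 = 11.66 yr; rate constant k = 1/τ.
New steady state M_∞ = F₁/k = F₁·τ = 125 × 11.66 = 1457.0 Gt C.
M(t) = M_∞ + (M₀ − M_∞)·e^(−t/τ); t/τ = 14.0/11.66 = 1.201, so e^(−t/τ) = 0.3009.
M(t) = 1457.0 − 704.0 × 0.3009 = 1245.2 Gt C.

1250 Gt C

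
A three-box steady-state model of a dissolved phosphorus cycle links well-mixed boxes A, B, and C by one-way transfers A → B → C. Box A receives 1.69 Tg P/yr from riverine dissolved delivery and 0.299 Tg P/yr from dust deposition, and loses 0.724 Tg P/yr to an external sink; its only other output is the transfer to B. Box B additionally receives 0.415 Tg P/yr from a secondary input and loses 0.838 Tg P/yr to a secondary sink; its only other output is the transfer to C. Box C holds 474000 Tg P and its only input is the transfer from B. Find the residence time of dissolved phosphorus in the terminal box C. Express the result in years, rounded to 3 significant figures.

Box A: F(A→B) = (1.69 + 0.299) − 0.724 = 1.2650 Tg P/yr.
Box B: F(B→C) = (1.2650 + 0.415) − 0.838 = 0.84200 Tg P/yr.
Box C throughput = its input = 0.84200 Tg P/yr; τ = 474000 / 0.84200 = 562900 yr.

563000 yr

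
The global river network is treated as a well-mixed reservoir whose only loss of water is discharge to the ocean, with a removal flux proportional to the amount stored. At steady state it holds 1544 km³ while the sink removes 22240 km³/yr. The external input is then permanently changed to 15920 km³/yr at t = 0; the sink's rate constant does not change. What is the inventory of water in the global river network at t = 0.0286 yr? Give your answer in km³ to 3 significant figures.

Residence time τ = M₀/F₀ = 0.06942 yr. The eventual steady state is M_∞ = M₀·(F₁/F₀) = 1544 × 15920/22240 = 1105.2 km³.
The anomaly ΔM(t) = M(t) − M_∞ decays as ΔM₀·e^(−t/τ) with ΔM₀ = 1544 − 1105.2 = 438.8 km³.
At t = 0.0286 yr, e^(−t/τ) = e^(−0.4120) = 0.6624, so ΔM = 290.6 km³ and M = 1105.2 + 290.6 = 1395.9 km³.

1400 km³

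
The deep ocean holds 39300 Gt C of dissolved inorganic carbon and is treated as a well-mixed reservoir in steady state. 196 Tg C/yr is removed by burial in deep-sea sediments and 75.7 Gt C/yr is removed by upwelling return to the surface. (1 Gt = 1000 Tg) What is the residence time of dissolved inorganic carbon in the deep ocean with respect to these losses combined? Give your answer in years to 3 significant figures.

518 yr

Convert the burial in deep-sea sediments flux: 196 Tg C/yr = 0.1960 Gt C/yr.
Total removal = 0.1960 + 75.70 = 75.896 Gt C/yr.
τ = M / ΣF_out = 39300 / 75.896 = 517.8 yr.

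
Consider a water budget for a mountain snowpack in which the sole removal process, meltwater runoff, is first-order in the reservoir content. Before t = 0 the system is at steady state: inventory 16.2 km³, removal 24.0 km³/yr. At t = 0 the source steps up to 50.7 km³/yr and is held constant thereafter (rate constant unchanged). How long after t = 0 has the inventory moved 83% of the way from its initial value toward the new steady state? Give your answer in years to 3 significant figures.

1.20 yr

τ = M₀/F₀ = 16.2/24.0 = 0.6750 yr.
The remaining gap fraction is e^(−t/τ); 83% covered ⇒ e^(−t/τ) = 0.170.
t = −τ ln(0.170) = 0.6750 × 1.772 = 1.196 yr.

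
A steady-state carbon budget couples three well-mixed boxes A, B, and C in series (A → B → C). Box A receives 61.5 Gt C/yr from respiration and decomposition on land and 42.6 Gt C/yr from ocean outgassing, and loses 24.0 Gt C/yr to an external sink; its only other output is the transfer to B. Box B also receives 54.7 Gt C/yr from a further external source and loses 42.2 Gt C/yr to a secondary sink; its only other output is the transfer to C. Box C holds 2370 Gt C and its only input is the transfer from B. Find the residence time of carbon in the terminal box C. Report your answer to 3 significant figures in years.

25.6 yr

Box A: F(A→B) = (61.5 + 42.6) − 24.0 = 80.100 Gt C/yr.
Box B: F(B→C) = (80.100 + 54.7) − 42.2 = 92.600 Gt C/yr.
Box C throughput = its input = 92.600 Gt C/yr; τ = 2370 / 92.600 = 25.59 yr.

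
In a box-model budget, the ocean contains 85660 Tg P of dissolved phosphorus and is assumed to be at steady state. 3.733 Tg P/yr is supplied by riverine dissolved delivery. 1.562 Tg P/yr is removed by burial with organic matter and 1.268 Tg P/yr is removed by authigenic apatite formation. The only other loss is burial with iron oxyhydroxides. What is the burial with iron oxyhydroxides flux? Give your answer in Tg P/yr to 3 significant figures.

0.903 Tg P/yr

At steady state ΣF_in = ΣF_out.
ΣF_in = 3.7330 Tg P/yr.
Burial with iron oxyhydroxides flux = ΣF_in − (1.562 + 1.268) = 3.7330 − 2.830 = 0.9030 Tg P/yr.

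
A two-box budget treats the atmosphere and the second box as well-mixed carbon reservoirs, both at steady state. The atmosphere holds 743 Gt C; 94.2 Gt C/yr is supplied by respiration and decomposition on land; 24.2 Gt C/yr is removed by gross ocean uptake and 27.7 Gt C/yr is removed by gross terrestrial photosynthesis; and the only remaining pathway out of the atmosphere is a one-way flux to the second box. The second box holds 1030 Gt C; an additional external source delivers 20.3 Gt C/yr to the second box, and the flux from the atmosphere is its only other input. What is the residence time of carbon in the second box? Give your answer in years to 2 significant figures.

Balance the atmosphere: ΣF_in = 94.200 Gt C/yr.
Flux to the second box = ΣF_in − (24.2 + 27.7) = 42.300 Gt C/yr.
Total input to the second box = 42.300 + 20.3 = 62.600 Gt C/yr; at steady state this equals its total output.
τ = M / F = 1030 / 62.600 = 16.45 yr.

16 yr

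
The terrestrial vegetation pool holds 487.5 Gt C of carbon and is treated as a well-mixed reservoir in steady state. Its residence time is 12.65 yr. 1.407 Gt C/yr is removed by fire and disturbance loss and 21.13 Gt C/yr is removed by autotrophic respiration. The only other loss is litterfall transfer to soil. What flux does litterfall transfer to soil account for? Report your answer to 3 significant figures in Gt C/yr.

16.0 Gt C/yr

Total removal F = M/τ = 487.5 / 12.65 = 38.54 Gt C/yr.
Litterfall transfer to soil = F − (1.407 + 21.13) = 38.54 − 22.54 = 16.00 Gt C/yr.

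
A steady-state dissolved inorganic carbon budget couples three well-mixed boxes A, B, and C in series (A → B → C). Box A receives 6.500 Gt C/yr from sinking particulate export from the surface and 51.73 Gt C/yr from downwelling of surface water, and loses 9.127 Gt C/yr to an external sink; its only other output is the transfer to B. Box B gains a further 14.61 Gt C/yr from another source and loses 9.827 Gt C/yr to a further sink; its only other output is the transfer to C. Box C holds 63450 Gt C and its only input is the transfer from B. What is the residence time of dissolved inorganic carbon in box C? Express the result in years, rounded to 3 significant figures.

1180 yr

Box A: F(A→B) = (6.500 + 51.73) − 9.127 = 49.103 Gt C/yr.
Box B: F(B→C) = (49.103 + 14.61) − 9.827 = 53.886 Gt C/yr.
Box C throughput = its input = 53.886 Gt C/yr; τ = 63450 / 53.886 = 1177 yr.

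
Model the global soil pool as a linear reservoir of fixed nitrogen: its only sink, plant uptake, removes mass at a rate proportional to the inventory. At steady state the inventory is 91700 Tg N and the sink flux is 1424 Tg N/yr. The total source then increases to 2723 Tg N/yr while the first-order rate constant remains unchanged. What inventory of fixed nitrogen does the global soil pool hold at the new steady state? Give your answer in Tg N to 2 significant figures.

180000 Tg N

Rate constant k = F/M = 1424 / 91700 = 0.01553 yr⁻¹.
At the new steady state, source = k·M_new ⇒ M_new = 2723 / 0.01553 = 175400 Tg N.
(Equivalently M_new = M × F_new/F_old = 91700 × 2723/1424.)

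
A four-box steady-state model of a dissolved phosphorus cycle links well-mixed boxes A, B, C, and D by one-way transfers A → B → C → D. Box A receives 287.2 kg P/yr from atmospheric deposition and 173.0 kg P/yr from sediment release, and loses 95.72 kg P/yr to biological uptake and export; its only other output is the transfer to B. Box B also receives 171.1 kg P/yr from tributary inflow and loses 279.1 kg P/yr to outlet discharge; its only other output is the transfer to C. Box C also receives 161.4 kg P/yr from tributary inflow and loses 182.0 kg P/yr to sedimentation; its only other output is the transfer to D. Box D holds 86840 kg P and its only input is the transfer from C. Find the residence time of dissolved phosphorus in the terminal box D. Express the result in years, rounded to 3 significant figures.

368 yr

Box A: F(A→B) = (287.2 + 173.0) − 95.72 = 364.48 kg P/yr.
Box B: F(B→C) = (364.48 + 171.1) − 279.1 = 256.48 kg P/yr.
Box C: F(C→D) = (256.48 + 161.4) − 182.0 = 235.88 kg P/yr.
Box D throughput = its input = 235.88 kg P/yr; τ = 86840 / 235.88 = 368.2 yr.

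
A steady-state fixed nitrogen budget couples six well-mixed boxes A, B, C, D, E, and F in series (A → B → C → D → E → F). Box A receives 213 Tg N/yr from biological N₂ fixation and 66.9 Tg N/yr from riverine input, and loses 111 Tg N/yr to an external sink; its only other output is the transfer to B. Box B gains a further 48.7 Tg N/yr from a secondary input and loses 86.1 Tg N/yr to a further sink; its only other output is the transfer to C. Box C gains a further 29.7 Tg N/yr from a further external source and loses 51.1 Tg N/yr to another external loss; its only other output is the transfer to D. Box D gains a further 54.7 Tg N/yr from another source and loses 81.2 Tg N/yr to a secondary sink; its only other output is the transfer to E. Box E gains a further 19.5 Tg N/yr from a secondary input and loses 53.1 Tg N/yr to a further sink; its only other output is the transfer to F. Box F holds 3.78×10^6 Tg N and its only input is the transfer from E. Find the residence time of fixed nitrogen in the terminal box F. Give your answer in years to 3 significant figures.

75600 yr

Box A: F(A→B) = (213 + 66.9) − 111 = 168.90 Tg N/yr.
Box B: F(B→C) = (168.90 + 48.7) − 86.1 = 131.50 Tg N/yr.
Box C: F(C→D) = (131.50 + 29.7) − 51.1 = 110.10 Tg N/yr.
Box D: F(D→E) = (110.10 + 54.7) − 81.2 = 83.600 Tg N/yr.
Box E: F(E→F) = (83.600 + 19.5) − 53.1 = 50.000 Tg N/yr.
Box F throughput = its input = 50.000 Tg N/yr; τ = 3.78×10^6 / 50.000 = 75600 yr.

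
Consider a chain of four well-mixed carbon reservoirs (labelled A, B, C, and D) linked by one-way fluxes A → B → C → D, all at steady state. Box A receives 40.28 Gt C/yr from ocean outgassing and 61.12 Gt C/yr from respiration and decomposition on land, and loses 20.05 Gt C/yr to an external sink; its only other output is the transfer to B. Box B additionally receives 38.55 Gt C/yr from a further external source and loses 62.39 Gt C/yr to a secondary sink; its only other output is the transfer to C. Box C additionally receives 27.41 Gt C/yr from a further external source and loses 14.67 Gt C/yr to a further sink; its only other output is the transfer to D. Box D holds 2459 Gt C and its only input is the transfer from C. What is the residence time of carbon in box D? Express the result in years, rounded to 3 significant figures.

Box A: F(A→B) = (40.28 + 61.12) − 20.05 = 81.350 Gt C/yr.
Box B: F(B→C) = (81.350 + 38.55) − 62.39 = 57.510 Gt C/yr.
Box C: F(C→D) = (57.510 + 27.41) − 14.67 = 70.250 Gt C/yr.
Box D throughput = its input = 70.250 Gt C/yr; τ = 2459 / 70.250 = 35.00 yr.

35.0 yr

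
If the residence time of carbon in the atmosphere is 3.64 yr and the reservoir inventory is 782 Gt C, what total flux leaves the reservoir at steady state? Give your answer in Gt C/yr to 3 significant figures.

215 Gt C/yr

F = M / τ = 782 / 3.64 = 214.8 Gt C/yr.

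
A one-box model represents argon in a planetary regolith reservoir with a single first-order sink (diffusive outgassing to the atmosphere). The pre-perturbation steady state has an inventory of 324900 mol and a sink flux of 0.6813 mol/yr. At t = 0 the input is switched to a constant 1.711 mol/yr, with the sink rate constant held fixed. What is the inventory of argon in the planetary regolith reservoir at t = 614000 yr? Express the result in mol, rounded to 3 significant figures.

Residence time τ = M₀/F₀ = 476900 yr. The eventual steady state is M_∞ = M₀·(F₁/F₀) = 324900 × 1.711/0.6813 = 815950 mol.
The anomaly ΔM(t) = M(t) − M_∞ decays as ΔM₀·e^(−t/τ) with ΔM₀ = 324900 − 815950 = −491000 mol.
At t = 614000 yr, e^(−t/τ) = e^(−1.288) = 0.2760, so ΔM = −135500 mol and M = 815950 − 135500 = 680440 mol.

680000 mol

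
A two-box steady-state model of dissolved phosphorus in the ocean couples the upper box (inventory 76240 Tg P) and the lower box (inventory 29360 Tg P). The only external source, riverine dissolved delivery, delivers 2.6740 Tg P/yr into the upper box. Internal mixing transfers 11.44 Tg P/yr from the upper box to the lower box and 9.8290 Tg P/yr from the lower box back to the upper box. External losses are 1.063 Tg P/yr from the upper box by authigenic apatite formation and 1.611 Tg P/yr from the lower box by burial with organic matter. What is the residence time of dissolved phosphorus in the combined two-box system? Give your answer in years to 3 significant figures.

Residence time in the combined system uses the total inventory and the total *external* removal — internal exchanges between the two boxes cancel.
M_total = 76240 + 29360 = 105600 Tg P.
ΣF_external_out = 1.063 + 1.611 = 2.6740 Tg P/yr.
τ = M_total / ΣF_ext = 105600 / 2.6740 = 39490 yr.

39500 yr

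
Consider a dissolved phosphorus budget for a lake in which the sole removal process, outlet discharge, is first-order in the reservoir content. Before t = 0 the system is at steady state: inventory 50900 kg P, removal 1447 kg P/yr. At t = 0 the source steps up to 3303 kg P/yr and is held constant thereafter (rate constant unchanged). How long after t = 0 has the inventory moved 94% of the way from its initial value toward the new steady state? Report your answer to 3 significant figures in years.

τ = M₀/F₀ = 50900/1447 = 35.18 yr.
The remaining gap fraction is e^(−t/τ); 94% covered ⇒ e^(−t/τ) = 0.0600.
t = −τ ln(0.0600) = 35.18 × 2.813 = 98.97 yr.

99.0 yr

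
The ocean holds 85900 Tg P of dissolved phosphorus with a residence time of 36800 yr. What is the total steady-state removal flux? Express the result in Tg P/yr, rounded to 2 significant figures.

F = M / τ = 85900 / 36800 = 2.334 Tg P/yr.

2.3 Tg P/yr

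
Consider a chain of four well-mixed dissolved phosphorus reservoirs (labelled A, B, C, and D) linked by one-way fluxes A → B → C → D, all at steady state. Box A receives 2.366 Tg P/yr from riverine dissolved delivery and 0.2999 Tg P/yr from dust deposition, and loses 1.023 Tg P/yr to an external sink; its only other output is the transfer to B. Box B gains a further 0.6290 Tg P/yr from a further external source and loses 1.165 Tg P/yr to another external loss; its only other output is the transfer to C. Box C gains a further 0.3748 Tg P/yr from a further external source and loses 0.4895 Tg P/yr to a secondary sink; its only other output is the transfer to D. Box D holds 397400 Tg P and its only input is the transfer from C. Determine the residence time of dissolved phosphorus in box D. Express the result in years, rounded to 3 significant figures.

Box A: F(A→B) = (2.366 + 0.2999) − 1.023 = 1.6429 Tg P/yr.
Box B: F(B→C) = (1.6429 + 0.6290) − 1.165 = 1.1069 Tg P/yr.
Box C: F(C→D) = (1.1069 + 0.3748) − 0.4895 = 0.99220 Tg P/yr.
Box D throughput = its input = 0.99220 Tg P/yr; τ = 397400 / 0.99220 = 400500 yr.

401000 yr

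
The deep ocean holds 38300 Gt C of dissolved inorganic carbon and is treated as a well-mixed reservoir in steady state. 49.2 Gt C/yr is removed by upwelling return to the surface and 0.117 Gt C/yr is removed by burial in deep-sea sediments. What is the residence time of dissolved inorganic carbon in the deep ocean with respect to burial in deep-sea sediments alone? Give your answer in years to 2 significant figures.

Residence time with respect to a single sink: τ = M / F_sink.
τ = 38300 / 0.117 = 327400 yr.

330000 yr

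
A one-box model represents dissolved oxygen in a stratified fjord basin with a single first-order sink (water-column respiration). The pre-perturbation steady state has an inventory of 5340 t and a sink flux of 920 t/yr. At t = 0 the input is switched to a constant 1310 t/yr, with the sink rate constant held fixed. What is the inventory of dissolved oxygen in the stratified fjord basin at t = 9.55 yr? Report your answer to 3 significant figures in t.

7170 t

Residence time τ = M₀/F₀ = 5.804 yr. The eventual steady state is M_∞ = M₀·(F₁/F₀) = 5340 × 1310/920 = 7603.7 t.
The anomaly ΔM(t) = M(t) − M_∞ decays as ΔM₀·e^(−t/τ) with ΔM₀ = 5340 − 7603.7 = −2264 t.
At t = 9.55 yr, e^(−t/τ) = e^(−1.645) = 0.1930, so ΔM = −436.8 t and M = 7603.7 − 436.8 = 7166.9 t.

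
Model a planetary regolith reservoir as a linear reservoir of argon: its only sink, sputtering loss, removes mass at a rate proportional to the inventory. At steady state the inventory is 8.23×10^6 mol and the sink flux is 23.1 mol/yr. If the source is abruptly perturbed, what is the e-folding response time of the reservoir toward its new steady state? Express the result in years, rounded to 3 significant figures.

For a linear reservoir the response time equals the residence time τ = M/F.
τ = 8.23×10^6 / 23.1 = 356300 yr.

356000 yr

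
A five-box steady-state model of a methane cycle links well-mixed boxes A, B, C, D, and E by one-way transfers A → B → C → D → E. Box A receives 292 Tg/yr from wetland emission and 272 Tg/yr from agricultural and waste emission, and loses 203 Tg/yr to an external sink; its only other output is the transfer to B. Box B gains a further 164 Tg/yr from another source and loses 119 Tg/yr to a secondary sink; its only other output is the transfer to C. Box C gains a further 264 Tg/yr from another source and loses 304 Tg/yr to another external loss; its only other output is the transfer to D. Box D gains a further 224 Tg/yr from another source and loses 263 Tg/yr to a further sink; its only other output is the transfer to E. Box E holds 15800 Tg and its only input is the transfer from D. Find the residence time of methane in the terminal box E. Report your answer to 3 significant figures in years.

Box A: F(A→B) = (292 + 272) − 203 = 361.00 Tg/yr.
Box B: F(B→C) = (361.00 + 164) − 119 = 406.00 Tg/yr.
Box C: F(C→D) = (406.00 + 264) − 304 = 366.00 Tg/yr.
Box D: F(D→E) = (366.00 + 224) − 263 = 327.00 Tg/yr.
Box E throughput = its input = 327.00 Tg/yr; τ = 15800 / 327.00 = 48.32 yr.

48.3 yr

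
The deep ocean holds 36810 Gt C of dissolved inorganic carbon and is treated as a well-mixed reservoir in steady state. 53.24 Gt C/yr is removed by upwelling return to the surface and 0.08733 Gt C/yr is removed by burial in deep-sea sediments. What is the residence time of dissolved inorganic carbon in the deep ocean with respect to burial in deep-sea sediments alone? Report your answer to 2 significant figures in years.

420000 yr

Residence time with respect to a single sink: τ = M / F_sink.
τ = 36810 / 0.08733 = 421500 yr.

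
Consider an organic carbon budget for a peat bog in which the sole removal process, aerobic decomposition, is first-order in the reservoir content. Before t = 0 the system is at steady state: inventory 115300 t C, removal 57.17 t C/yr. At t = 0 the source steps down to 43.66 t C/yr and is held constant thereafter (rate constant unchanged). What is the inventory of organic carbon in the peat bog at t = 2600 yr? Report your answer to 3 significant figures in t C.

95600 t C

τ = M₀/F₀ = 115300/57.17 = 2017 yr; rate constant k = 1/τ.
New steady state M_∞ = F₁/k = F₁·τ = 43.66 × 2017 = 88053 t C.
M(t) = M_∞ + (M₀ − M_∞)·e^(−t/τ); t/τ = 2600/2017 = 1.289, so e^(−t/τ) = 0.2755.
M(t) = 88053 + 27250 × 0.2755 = 95560 t C.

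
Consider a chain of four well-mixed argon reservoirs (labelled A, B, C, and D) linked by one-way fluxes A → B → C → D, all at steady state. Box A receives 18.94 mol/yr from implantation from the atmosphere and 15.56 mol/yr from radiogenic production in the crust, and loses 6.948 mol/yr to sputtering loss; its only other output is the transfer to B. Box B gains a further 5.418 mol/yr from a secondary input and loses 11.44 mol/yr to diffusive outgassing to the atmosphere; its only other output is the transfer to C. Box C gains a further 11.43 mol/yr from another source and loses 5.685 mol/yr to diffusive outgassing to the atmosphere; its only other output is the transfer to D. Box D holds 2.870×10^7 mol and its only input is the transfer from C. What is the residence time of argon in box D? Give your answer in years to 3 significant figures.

1.05×10^6 yr

Box A: F(A→B) = (18.94 + 15.56) − 6.948 = 27.552 mol/yr.
Box B: F(B→C) = (27.552 + 5.418) − 11.44 = 21.530 mol/yr.
Box C: F(C→D) = (21.530 + 11.43) − 5.685 = 27.275 mol/yr.
Box D throughput = its input = 27.275 mol/yr; τ = 2.870×10^7 / 27.275 = 1.052×10^6 yr.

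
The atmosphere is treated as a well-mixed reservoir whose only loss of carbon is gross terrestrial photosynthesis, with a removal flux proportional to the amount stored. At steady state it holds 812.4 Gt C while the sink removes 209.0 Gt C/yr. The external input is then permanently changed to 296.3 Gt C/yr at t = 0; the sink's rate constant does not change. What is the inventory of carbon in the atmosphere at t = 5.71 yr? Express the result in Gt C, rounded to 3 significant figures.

The sink rate constant is k = F₀/M₀ = 209.0/812.4 = 0.2573 yr⁻¹.
Solving dM/dt = F₁ − kM with M(0) = M₀ gives M(t) = F₁/k + (M₀ − F₁/k)·e^(−kt).
F₁/k = 296.3/0.2573 = 1151.7 Gt C; kt = 0.2573 × 5.71 = 1.469, e^(−kt) = 0.2302.
M(5.71) = 1151.7 + (812.4 − 1151.7) × 0.2302 = 1151.7 − 78.10 = 1073.6 Gt C.

1070 Gt C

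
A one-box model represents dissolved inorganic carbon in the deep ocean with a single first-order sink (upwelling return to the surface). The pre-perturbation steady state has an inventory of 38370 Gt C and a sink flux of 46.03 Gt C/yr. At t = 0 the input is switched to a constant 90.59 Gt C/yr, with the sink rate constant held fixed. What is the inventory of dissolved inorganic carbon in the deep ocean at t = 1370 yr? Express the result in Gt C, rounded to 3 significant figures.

68300 Gt C

Residence time τ = M₀/F₀ = 833.6 yr. The eventual steady state is M_∞ = M₀·(F₁/F₀) = 38370 × 90.59/46.03 = 75515 Gt C.
The anomaly ΔM(t) = M(t) − M_∞ decays as ΔM₀·e^(−t/τ) with ΔM₀ = 38370 − 75515 = −37140 Gt C.
At t = 1370 yr, e^(−t/τ) = e^(−1.644) = 0.1933, so ΔM = −7180 Gt C and M = 75515 − 7180 = 68334 Gt C.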